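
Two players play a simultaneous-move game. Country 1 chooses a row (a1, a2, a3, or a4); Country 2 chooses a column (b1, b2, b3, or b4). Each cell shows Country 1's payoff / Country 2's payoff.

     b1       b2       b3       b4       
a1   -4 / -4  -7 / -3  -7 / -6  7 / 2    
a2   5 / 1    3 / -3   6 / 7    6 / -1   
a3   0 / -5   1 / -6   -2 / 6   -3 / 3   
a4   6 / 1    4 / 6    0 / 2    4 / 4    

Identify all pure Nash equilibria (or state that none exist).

(a1, b4), (a2, b3), and (a4, b2)

A profile is a Nash equilibrium when each player is best-responding to the other.
Country 1's best responses — vs b1: a4 (payoff 6); vs b2: a4 (payoff 4); vs b3: a2 (payoff 6); vs b4: a1 (payoff 7).
Country 2's best responses — vs a1: b4 (payoff 2); vs a2: b3 (payoff 7); vs a3: b3 (payoff 6); vs a4: b2 (payoff 6).
Mutual best responses occur at (a1, b4), (a2, b3), and (a4, b2); at each, neither player gains by switching.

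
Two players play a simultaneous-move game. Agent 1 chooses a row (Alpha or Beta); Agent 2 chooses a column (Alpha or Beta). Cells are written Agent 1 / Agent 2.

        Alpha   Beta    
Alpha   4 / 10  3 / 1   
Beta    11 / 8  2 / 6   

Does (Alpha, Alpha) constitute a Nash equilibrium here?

Holding Agent 2 at Alpha: Agent 1 gets 4 from Alpha but could get 11 by switching to Beta. Agent 1 has a profitable deviation.

No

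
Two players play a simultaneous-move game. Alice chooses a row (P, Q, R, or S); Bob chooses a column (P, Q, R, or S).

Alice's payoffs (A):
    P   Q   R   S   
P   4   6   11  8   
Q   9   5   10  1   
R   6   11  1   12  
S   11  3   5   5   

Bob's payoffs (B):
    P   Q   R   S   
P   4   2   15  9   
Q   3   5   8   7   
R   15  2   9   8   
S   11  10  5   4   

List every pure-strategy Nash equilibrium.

Find each player's best response to every opponent strategy; NE are the intersections.
Alice's best responses — vs P: S (payoff 11); vs Q: R (payoff 11); vs R: P (payoff 11); vs S: R (payoff 12).
Bob's best responses — vs P: R (payoff 15); vs Q: R (payoff 8); vs R: P (payoff 15); vs S: P (payoff 11).
Mutual best responses occur at (P, R) and (S, P); at each, neither player gains by switching.

(P, R) and (S, P)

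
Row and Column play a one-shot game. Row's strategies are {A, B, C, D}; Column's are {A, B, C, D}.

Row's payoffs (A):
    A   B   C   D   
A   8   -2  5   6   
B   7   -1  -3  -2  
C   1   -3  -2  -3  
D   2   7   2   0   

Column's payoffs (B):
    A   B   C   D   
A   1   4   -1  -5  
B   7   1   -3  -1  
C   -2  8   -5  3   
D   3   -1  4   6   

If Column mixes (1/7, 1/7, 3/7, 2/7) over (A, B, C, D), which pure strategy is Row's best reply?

A

Row's best reply maximizes expected payoff against the mix.
A: (1/7)·8 + (1/7)·(-2) + (3/7)·5 + (2/7)·6 = 33/7
B: (1/7)·7 + (1/7)·(-1) + (3/7)·(-3) + (2/7)·(-2) = -1
C: (1/7)·1 + (1/7)·(-3) + (3/7)·(-2) + (2/7)·(-3) = -2
D: (1/7)·2 + (1/7)·7 + (3/7)·2 + (2/7)·0 = 15/7
Highest expected payoff is 33/7, from A.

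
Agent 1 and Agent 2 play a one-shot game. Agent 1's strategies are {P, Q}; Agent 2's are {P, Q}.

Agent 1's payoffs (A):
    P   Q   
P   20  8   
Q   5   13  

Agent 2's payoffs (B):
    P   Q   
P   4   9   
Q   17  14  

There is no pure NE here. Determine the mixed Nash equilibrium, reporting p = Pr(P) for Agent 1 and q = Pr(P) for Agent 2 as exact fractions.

In a mixed NE each player is indifferent between their pure strategies, so the opponent's mix sets the indifference.
Agent 2 indifferent between P and Q: p·4 + (1−p)·17 = p·9 + (1−p)·14 ⟹ 17 + (-13)p = 14 + (-5)p ⟹ p = 3/8.
Agent 1 indifferent between P and Q: q·20 + (1−q)·8 = q·5 + (1−q)·13 ⟹ 8 + 12q = 13 + (-8)q ⟹ q = 1/4.

p = 3/8, q = 1/4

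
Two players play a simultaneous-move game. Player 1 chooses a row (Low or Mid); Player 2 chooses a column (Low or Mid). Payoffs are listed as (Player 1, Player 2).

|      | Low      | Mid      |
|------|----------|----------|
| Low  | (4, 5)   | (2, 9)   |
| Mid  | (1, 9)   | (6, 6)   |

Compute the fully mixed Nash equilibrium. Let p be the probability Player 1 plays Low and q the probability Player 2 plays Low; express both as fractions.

Each player's mixing probability is pinned down by making the *other* player indifferent.
Player 2 indifferent between Low and Mid: p·5 + (1−p)·9 = p·9 + (1−p)·6 ⟹ 9 + (-4)p = 6 + 3p ⟹ p = 3/7.
Player 1 indifferent between Low and Mid: q·4 + (1−q)·2 = q·1 + (1−q)·6 ⟹ 2 + 2q = 6 + (-5)q ⟹ q = 4/7.

p = 3/7, q = 4/7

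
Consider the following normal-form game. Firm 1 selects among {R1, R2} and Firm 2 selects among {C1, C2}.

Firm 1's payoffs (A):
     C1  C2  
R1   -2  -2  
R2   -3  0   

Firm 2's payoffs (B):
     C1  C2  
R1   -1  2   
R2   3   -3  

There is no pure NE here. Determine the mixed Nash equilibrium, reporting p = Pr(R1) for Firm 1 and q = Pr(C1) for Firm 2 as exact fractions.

p = 2/3, q = 2/3

In a mixed NE each player is indifferent between their pure strategies, so the opponent's mix sets the indifference.
Firm 2 indifferent between C1 and C2: p·(-1) + (1−p)·3 = p·2 + (1−p)·(-3) ⟹ 3 + (-4)p = (-3) + 5p ⟹ p = 2/3.
Firm 1 indifferent between R1 and R2: q·(-2) + (1−q)·(-2) = q·(-3) + (1−q)·0 ⟹ (-2) + 0q = 0 + (-3)q ⟹ q = 2/3.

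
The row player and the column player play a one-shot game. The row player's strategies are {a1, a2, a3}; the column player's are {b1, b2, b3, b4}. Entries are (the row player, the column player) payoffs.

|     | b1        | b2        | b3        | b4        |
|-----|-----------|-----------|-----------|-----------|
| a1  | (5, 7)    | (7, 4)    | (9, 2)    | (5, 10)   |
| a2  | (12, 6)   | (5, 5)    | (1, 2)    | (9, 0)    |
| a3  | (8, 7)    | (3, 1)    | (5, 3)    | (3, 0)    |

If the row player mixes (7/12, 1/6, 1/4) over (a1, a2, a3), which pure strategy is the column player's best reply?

The column player's best reply maximizes expected payoff against the mix.
b1: (7/12)·7 + (1/6)·6 + (1/4)·7 = 41/6
b2: (7/12)·4 + (1/6)·5 + (1/4)·1 = 41/12
b3: (7/12)·2 + (1/6)·2 + (1/4)·3 = 9/4
b4: (7/12)·10 + (1/6)·0 + (1/4)·0 = 35/6
Highest expected payoff is 41/6, from b1.

b1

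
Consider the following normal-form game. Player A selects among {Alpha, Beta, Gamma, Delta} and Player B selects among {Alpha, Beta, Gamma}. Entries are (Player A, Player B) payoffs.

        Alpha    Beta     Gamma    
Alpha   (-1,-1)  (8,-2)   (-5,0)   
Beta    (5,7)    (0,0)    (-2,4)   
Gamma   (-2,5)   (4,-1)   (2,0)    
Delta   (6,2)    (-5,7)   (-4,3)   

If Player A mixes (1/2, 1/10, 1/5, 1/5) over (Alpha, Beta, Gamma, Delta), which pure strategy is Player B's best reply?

Alpha

Player B's best reply maximizes expected payoff against the mix.
Alpha: (1/2)·(-1) + (1/10)·7 + (1/5)·5 + (1/5)·2 = 8/5
Beta: (1/2)·(-2) + (1/10)·0 + (1/5)·(-1) + (1/5)·7 = 1/5
Gamma: (1/2)·0 + (1/10)·4 + (1/5)·0 + (1/5)·3 = 1
Highest expected payoff is 8/5, from Alpha.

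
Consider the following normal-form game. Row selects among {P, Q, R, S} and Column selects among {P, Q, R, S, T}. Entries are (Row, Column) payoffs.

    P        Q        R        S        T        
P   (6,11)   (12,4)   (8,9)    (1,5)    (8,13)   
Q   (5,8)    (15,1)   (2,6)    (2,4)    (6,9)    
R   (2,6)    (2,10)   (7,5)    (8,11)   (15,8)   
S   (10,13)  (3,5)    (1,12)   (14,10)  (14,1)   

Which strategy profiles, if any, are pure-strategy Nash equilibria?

(S, P)

Find each player's best response to every opponent strategy; NE are the intersections.
Row's best responses — vs P: S (payoff 10); vs Q: Q (payoff 15); vs R: P (payoff 8); vs S: S (payoff 14); vs T: R (payoff 15).
Column's best responses — vs P: T (payoff 13); vs Q: T (payoff 9); vs R: S (payoff 11); vs S: P (payoff 13).
The only mutual best response is (S, P); neither player gains by switching there.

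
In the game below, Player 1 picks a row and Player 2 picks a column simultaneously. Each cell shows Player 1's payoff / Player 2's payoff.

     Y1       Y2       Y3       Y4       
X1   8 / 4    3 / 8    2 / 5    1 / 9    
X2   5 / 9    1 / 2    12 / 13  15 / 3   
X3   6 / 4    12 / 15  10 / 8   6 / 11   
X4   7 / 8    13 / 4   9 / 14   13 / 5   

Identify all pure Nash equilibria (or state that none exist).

(X2, Y3)

Check mutual best responses: a cell is a NE iff neither player can gain by unilaterally deviating.
Player 1's best responses — vs Y1: X1 (payoff 8); vs Y2: X4 (payoff 13); vs Y3: X2 (payoff 12); vs Y4: X2 (payoff 15).
Player 2's best responses — vs X1: Y4 (payoff 9); vs X2: Y3 (payoff 13); vs X3: Y2 (payoff 15); vs X4: Y3 (payoff 14).
The only mutual best response is (X2, Y3); neither player gains by switching there.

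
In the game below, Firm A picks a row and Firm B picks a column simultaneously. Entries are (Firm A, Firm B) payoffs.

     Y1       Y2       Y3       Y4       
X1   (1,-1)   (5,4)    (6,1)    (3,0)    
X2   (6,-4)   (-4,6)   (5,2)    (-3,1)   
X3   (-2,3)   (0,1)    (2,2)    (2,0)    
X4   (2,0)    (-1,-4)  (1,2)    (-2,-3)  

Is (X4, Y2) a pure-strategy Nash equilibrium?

Holding Firm B at Y2: Firm A gets -1 from X4 but could get 5 by switching to X1. Firm A has a profitable deviation.

No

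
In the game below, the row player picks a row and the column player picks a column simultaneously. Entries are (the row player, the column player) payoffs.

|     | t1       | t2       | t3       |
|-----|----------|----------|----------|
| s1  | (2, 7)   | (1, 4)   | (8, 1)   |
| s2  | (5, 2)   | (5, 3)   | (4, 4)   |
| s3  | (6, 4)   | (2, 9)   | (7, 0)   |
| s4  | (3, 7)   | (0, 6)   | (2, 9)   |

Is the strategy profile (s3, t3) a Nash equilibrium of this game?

Holding the column player at t3: the row player gets 7 from s3 but could get 8 by switching to s1. The row player has a profitable deviation.

No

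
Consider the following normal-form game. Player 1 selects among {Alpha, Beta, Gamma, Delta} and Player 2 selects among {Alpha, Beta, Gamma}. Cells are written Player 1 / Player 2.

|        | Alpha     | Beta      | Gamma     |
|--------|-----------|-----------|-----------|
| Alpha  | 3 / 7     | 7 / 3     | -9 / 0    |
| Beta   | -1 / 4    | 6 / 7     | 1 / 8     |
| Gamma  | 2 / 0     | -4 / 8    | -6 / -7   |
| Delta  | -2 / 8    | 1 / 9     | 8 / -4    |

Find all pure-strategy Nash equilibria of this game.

(Alpha, Alpha)

A profile is a Nash equilibrium when each player is best-responding to the other.
Player 1's best responses — vs Alpha: Alpha (payoff 3); vs Beta: Alpha (payoff 7); vs Gamma: Delta (payoff 8).
Player 2's best responses — vs Alpha: Alpha (payoff 7); vs Beta: Gamma (payoff 8); vs Gamma: Beta (payoff 8); vs Delta: Beta (payoff 9).
The only mutual best response is (Alpha, Alpha); neither player gains by switching there.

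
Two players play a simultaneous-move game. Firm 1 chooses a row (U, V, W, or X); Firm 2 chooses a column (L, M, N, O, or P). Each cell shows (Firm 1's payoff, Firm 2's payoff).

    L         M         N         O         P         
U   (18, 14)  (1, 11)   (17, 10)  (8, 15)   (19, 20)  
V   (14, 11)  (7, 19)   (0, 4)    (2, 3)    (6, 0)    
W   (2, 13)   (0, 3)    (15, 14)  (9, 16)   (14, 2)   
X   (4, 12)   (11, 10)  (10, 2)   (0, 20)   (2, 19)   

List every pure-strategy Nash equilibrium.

A profile is a Nash equilibrium when each player is best-responding to the other.
Firm 1's best responses — vs L: U (payoff 18); vs M: X (payoff 11); vs N: U (payoff 17); vs O: W (payoff 9); vs P: U (payoff 19).
Firm 2's best responses — vs U: P (payoff 20); vs V: M (payoff 19); vs W: O (payoff 16); vs X: O (payoff 20).
Mutual best responses occur at (U, P) and (W, O); at each, neither player gains by switching.

(U, P) and (W, O)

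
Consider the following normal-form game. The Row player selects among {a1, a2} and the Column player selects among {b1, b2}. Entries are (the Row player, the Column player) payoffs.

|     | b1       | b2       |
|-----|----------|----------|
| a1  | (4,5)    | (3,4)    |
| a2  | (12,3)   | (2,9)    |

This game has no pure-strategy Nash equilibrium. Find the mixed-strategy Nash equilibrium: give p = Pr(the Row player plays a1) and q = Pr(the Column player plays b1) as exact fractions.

p = 6/7, q = 1/9

Each player's mixing probability is pinned down by making the *other* player indifferent.
The Column player indifferent between b1 and b2: p·5 + (1−p)·3 = p·4 + (1−p)·9 ⟹ 3 + 2p = 9 + (-5)p ⟹ p = 6/7.
The Row player indifferent between a1 and a2: q·4 + (1−q)·3 = q·12 + (1−q)·2 ⟹ 3 + 1q = 2 + 10q ⟹ q = 1/9.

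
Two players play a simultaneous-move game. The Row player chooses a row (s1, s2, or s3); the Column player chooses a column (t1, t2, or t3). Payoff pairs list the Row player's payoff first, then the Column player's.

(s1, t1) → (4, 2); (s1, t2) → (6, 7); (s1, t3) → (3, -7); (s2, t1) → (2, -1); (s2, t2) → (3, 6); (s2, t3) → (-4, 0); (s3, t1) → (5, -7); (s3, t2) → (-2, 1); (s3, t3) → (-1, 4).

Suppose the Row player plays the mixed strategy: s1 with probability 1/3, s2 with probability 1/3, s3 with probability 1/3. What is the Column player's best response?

t2

The Column player's best reply maximizes expected payoff against the mix.
t1: (1/3)·2 + (1/3)·(-1) + (1/3)·(-7) = -2
t2: (1/3)·7 + (1/3)·6 + (1/3)·1 = 14/3
t3: (1/3)·(-7) + (1/3)·0 + (1/3)·4 = -1
Highest expected payoff is 14/3, from t2.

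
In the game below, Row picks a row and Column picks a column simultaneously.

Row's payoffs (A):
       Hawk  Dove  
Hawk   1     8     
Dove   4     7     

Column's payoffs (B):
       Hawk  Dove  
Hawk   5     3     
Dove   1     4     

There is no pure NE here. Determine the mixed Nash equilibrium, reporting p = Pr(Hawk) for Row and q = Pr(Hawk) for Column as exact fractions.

p = 3/5, q = 1/4

Each player's mixing probability is pinned down by making the *other* player indifferent.
Column indifferent between Hawk and Dove: p·5 + (1−p)·1 = p·3 + (1−p)·4 ⟹ 1 + 4p = 4 + (-1)p ⟹ p = 3/5.
Row indifferent between Hawk and Dove: q·1 + (1−q)·8 = q·4 + (1−q)·7 ⟹ 8 + (-7)q = 7 + (-3)q ⟹ q = 1/4.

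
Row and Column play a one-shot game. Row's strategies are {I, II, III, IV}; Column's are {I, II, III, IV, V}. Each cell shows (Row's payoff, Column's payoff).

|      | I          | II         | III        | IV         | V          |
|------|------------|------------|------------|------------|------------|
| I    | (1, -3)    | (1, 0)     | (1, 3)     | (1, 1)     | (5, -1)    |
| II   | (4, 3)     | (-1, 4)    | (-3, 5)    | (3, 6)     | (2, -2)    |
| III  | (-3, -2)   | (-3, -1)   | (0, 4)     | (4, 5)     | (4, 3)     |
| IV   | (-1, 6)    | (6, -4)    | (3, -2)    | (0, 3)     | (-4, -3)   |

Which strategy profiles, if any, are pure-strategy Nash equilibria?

(III, IV)

Find each player's best response to every opponent strategy; NE are the intersections.
Row's best responses — vs I: II (payoff 4); vs II: IV (payoff 6); vs III: IV (payoff 3); vs IV: III (payoff 4); vs V: I (payoff 5).
Column's best responses — vs I: III (payoff 3); vs II: IV (payoff 6); vs III: IV (payoff 5); vs IV: I (payoff 6).
The only mutual best response is (III, IV); neither player gains by switching there.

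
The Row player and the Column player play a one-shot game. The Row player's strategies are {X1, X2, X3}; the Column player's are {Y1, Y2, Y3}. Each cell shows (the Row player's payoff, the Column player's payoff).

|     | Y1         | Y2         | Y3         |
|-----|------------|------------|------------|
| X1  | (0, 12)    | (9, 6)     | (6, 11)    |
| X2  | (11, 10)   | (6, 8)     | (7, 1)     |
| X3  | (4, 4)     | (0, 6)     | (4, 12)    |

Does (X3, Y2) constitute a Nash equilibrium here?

Holding the Column player at Y2: the Row player gets 0 from X3 but could get 9 by switching to X1. The Row player has a profitable deviation.

No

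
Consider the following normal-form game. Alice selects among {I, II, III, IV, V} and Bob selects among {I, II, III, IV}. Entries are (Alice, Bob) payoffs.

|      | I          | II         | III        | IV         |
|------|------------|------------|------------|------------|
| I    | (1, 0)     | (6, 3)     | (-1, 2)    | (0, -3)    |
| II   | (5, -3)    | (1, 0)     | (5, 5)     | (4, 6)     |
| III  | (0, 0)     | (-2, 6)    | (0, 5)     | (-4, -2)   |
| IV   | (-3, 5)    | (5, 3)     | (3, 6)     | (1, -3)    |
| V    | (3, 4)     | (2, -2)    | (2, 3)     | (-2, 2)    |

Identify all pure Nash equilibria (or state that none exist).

A profile is a Nash equilibrium when each player is best-responding to the other.
Alice's best responses — vs I: II (payoff 5); vs II: I (payoff 6); vs III: II (payoff 5); vs IV: II (payoff 4).
Bob's best responses — vs I: II (payoff 3); vs II: IV (payoff 6); vs III: II (payoff 6); vs IV: III (payoff 6); vs V: I (payoff 4).
Mutual best responses occur at (I, II) and (II, IV); at each, neither player gains by switching.

(I, II) and (II, IV)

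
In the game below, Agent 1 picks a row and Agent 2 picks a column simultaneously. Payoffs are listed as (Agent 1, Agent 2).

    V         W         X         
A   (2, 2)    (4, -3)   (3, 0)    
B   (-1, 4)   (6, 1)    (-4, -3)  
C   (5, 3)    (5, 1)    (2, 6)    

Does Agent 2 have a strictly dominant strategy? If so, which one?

Check whether one of Agent 2's strategies beats all alternatives regardless of what the opponent does.
V is not dominant: against C, X gives 6 > 3.
W is not dominant: against A, V gives 2 > -3.
X is not dominant: against A, V gives 2 > 0.
No single strategy is best against every opponent action.

No strictly dominant strategy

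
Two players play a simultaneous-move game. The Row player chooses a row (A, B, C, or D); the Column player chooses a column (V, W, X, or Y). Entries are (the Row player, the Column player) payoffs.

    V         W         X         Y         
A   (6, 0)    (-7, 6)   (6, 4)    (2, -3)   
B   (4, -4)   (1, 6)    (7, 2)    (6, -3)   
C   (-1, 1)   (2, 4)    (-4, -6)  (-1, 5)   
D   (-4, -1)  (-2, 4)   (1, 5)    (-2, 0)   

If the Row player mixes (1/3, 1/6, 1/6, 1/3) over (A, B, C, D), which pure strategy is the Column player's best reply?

Compute the Column player's expected payoff from each pure strategy against the given mix.
V: (1/3)·0 + (1/6)·(-4) + (1/6)·1 + (1/3)·(-1) = -5/6
W: (1/3)·6 + (1/6)·6 + (1/6)·4 + (1/3)·4 = 5
X: (1/3)·4 + (1/6)·2 + (1/6)·(-6) + (1/3)·5 = 7/3
Y: (1/3)·(-3) + (1/6)·(-3) + (1/6)·5 + (1/3)·0 = -2/3
Highest expected payoff is 5, from W.

W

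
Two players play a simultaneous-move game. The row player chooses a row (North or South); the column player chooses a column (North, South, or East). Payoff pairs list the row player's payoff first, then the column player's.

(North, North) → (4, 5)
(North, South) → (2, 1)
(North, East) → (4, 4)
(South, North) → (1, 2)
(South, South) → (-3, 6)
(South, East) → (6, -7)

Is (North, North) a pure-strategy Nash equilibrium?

Yes

Holding the column player at North: the row player gets 4 from North, versus 1 from South. No profitable deviation for the row player.
Holding the row player at North: the column player gets 5 from North, versus 1 from South, 4 from East. No profitable deviation for the column player either.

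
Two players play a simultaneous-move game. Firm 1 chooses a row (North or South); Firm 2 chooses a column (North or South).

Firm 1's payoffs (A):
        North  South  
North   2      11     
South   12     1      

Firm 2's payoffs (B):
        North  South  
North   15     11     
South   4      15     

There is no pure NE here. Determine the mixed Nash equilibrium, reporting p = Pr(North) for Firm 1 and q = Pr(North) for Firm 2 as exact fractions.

p = 11/15, q = 1/2

Each player's mixing probability is pinned down by making the *other* player indifferent.
Firm 2 indifferent between North and South: p·15 + (1−p)·4 = p·11 + (1−p)·15 ⟹ 4 + 11p = 15 + (-4)p ⟹ p = 11/15.
Firm 1 indifferent between North and South: q·2 + (1−q)·11 = q·12 + (1−q)·1 ⟹ 11 + (-9)q = 1 + 11q ⟹ q = 1/2.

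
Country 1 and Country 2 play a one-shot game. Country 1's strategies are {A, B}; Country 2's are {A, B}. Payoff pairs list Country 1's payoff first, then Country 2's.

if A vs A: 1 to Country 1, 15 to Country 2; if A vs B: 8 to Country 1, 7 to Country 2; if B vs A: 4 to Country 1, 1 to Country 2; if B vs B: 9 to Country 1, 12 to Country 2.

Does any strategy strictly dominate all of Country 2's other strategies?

No strictly dominant strategy

Check whether one of Country 2's strategies beats all alternatives regardless of what the opponent does.
A is not dominant: against B, B gives 12 > 1.
B is not dominant: against A, A gives 15 > 7.
No single strategy is best against every opponent action.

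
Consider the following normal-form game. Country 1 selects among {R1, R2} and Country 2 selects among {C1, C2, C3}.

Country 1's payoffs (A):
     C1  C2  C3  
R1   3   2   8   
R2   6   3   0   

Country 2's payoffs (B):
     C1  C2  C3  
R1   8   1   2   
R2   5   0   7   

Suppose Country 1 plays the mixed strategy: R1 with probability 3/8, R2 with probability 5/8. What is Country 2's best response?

Country 2's best reply maximizes expected payoff against the mix.
C1: (3/8)·8 + (5/8)·5 = 49/8
C2: (3/8)·1 + (5/8)·0 = 3/8
C3: (3/8)·2 + (5/8)·7 = 41/8
Highest expected payoff is 49/8, from C1.

C1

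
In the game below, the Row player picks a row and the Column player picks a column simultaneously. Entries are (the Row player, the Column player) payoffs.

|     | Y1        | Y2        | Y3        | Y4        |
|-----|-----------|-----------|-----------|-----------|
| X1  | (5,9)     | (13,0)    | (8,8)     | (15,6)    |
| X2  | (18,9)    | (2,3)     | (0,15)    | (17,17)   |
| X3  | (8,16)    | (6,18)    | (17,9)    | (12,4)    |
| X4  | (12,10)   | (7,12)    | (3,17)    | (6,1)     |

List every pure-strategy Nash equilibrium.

Find each player's best response to every opponent strategy; NE are the intersections.
The Row player's best responses — vs Y1: X2 (payoff 18); vs Y2: X1 (payoff 13); vs Y3: X3 (payoff 17); vs Y4: X2 (payoff 17).
The Column player's best responses — vs X1: Y1 (payoff 9); vs X2: Y4 (payoff 17); vs X3: Y2 (payoff 18); vs X4: Y3 (payoff 17).
The only mutual best response is (X2, Y4); neither player gains by switching there.

(X2, Y4)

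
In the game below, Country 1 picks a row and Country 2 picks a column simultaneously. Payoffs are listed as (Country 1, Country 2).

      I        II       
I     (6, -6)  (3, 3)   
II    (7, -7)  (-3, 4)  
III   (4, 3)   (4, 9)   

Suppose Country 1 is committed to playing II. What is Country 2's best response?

II

With Country 1 fixed at II, Country 2's payoffs are: I → -7, II → 4.
The maximum is 4, achieved by II.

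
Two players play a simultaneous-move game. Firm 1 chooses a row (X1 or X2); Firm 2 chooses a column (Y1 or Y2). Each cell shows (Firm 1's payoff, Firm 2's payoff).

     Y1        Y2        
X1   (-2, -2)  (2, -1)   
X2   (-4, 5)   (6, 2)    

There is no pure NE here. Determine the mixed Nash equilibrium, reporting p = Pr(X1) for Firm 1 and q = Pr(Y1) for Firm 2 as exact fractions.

In a mixed NE each player is indifferent between their pure strategies, so the opponent's mix sets the indifference.
Firm 2 indifferent between Y1 and Y2: p·(-2) + (1−p)·5 = p·(-1) + (1−p)·2 ⟹ 5 + (-7)p = 2 + (-3)p ⟹ p = 3/4.
Firm 1 indifferent between X1 and X2: q·(-2) + (1−q)·2 = q·(-4) + (1−q)·6 ⟹ 2 + (-4)q = 6 + (-10)q ⟹ q = 2/3.

p = 3/4, q = 2/3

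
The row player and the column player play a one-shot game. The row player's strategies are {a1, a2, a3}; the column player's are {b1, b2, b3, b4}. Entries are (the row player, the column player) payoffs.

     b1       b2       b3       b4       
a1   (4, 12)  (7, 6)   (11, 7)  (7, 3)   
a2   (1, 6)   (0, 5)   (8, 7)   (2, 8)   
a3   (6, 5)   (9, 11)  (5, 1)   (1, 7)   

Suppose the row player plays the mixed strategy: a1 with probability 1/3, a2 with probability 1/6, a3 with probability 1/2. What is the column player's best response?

b2

Compute the column player's expected payoff from each pure strategy against the given mix.
b1: (1/3)·12 + (1/6)·6 + (1/2)·5 = 15/2
b2: (1/3)·6 + (1/6)·5 + (1/2)·11 = 25/3
b3: (1/3)·7 + (1/6)·7 + (1/2)·1 = 4
b4: (1/3)·3 + (1/6)·8 + (1/2)·7 = 35/6
Highest expected payoff is 25/3, from b2.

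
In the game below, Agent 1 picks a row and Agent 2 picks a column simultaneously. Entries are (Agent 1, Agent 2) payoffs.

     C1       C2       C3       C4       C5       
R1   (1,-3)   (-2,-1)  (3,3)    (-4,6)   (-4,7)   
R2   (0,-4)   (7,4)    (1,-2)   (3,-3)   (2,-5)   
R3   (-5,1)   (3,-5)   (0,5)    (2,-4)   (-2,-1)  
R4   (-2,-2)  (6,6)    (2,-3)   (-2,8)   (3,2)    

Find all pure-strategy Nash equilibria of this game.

(R2, C2)

Check mutual best responses: a cell is a NE iff neither player can gain by unilaterally deviating.
Agent 1's best responses — vs C1: R1 (payoff 1); vs C2: R2 (payoff 7); vs C3: R1 (payoff 3); vs C4: R2 (payoff 3); vs C5: R4 (payoff 3).
Agent 2's best responses — vs R1: C5 (payoff 7); vs R2: C2 (payoff 4); vs R3: C3 (payoff 5); vs R4: C4 (payoff 8).
The only mutual best response is (R2, C2); neither player gains by switching there.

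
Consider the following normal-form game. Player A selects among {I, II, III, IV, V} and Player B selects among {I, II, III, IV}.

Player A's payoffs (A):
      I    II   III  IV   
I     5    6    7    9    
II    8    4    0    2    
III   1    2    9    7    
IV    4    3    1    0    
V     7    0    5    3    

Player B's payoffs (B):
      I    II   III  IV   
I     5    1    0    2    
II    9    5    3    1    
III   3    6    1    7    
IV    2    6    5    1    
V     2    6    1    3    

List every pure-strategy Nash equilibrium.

Check mutual best responses: a cell is a NE iff neither player can gain by unilaterally deviating.
Player A's best responses — vs I: II (payoff 8); vs II: I (payoff 6); vs III: III (payoff 9); vs IV: I (payoff 9).
Player B's best responses — vs I: I (payoff 5); vs II: I (payoff 9); vs III: IV (payoff 7); vs IV: II (payoff 6); vs V: II (payoff 6).
The only mutual best response is (II, I); neither player gains by switching there.

(II, I)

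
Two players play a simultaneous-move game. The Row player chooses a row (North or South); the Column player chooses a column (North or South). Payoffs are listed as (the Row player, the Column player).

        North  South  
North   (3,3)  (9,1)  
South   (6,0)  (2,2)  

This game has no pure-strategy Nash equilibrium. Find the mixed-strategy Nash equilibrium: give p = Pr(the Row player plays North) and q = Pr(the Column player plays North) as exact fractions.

p = 1/2, q = 7/10

Each player's mixing probability is pinned down by making the *other* player indifferent.
The Column player indifferent between North and South: p·3 + (1−p)·0 = p·1 + (1−p)·2 ⟹ 0 + 3p = 2 + (-1)p ⟹ p = 1/2.
The Row player indifferent between North and South: q·3 + (1−q)·9 = q·6 + (1−q)·2 ⟹ 9 + (-6)q = 2 + 4q ⟹ q = 7/10.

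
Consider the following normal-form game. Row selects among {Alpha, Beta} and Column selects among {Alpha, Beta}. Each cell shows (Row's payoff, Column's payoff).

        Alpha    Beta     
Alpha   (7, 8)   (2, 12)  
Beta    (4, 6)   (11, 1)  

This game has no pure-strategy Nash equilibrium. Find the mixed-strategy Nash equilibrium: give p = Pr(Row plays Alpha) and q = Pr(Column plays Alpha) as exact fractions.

p = 5/9, q = 3/4

In a mixed NE each player is indifferent between their pure strategies, so the opponent's mix sets the indifference.
Column indifferent between Alpha and Beta: p·8 + (1−p)·6 = p·12 + (1−p)·1 ⟹ 6 + 2p = 1 + 11p ⟹ p = 5/9.
Row indifferent between Alpha and Beta: q·7 + (1−q)·2 = q·4 + (1−q)·11 ⟹ 2 + 5q = 11 + (-7)q ⟹ q = 3/4.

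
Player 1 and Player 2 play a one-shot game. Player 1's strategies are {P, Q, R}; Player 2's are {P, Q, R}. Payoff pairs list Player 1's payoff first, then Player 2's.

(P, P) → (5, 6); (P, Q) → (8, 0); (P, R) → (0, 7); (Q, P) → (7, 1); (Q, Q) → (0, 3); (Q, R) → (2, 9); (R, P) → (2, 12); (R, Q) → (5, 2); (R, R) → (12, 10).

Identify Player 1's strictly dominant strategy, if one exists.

None

A strategy is strictly dominant if it gives Player 1 a strictly higher payoff than every other strategy, against every choice by the opponent.
P is not dominant: against P, Q gives 7 > 5.
Q is not dominant: against Q, P gives 8 > 0.
R is not dominant: against P, P gives 5 > 2.
No single strategy is best against every opponent action.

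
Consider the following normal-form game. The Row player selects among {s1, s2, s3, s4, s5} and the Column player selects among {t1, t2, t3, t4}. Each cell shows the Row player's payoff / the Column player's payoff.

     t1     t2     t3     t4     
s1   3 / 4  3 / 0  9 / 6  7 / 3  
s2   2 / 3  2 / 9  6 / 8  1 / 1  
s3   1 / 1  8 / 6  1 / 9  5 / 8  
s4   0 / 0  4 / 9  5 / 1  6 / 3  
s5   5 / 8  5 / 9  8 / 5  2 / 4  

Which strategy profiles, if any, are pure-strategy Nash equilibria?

(s1, t3)

Check mutual best responses: a cell is a NE iff neither player can gain by unilaterally deviating.
The Row player's best responses — vs t1: s5 (payoff 5); vs t2: s3 (payoff 8); vs t3: s1 (payoff 9); vs t4: s1 (payoff 7).
The Column player's best responses — vs s1: t3 (payoff 6); vs s2: t2 (payoff 9); vs s3: t3 (payoff 9); vs s4: t2 (payoff 9); vs s5: t2 (payoff 9).
The only mutual best response is (s1, t3); neither player gains by switching there.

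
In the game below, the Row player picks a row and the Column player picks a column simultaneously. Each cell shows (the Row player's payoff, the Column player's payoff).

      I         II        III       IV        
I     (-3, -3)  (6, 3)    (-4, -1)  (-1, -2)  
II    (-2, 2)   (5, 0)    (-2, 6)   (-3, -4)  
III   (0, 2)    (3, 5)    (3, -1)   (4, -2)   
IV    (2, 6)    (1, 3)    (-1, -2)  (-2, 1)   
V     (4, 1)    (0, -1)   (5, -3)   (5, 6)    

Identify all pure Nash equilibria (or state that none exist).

(I, II) and (V, IV)

Check mutual best responses: a cell is a NE iff neither player can gain by unilaterally deviating.
The Row player's best responses — vs I: V (payoff 4); vs II: I (payoff 6); vs III: V (payoff 5); vs IV: V (payoff 5).
The Column player's best responses — vs I: II (payoff 3); vs II: III (payoff 6); vs III: II (payoff 5); vs IV: I (payoff 6); vs V: IV (payoff 6).
Mutual best responses occur at (I, II) and (V, IV); at each, neither player gains by switching.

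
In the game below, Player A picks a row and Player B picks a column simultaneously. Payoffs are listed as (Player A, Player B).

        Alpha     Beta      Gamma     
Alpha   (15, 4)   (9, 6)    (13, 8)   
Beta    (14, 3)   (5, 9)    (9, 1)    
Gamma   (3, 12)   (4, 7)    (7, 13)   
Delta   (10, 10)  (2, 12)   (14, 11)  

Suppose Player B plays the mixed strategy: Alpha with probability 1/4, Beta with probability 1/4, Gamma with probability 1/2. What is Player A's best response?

Compute Player A's expected payoff from each pure strategy against the given mix.
Alpha: (1/4)·15 + (1/4)·9 + (1/2)·13 = 25/2
Beta: (1/4)·14 + (1/4)·5 + (1/2)·9 = 37/4
Gamma: (1/4)·3 + (1/4)·4 + (1/2)·7 = 21/4
Delta: (1/4)·10 + (1/4)·2 + (1/2)·14 = 10
Highest expected payoff is 25/2, from Alpha.

Alpha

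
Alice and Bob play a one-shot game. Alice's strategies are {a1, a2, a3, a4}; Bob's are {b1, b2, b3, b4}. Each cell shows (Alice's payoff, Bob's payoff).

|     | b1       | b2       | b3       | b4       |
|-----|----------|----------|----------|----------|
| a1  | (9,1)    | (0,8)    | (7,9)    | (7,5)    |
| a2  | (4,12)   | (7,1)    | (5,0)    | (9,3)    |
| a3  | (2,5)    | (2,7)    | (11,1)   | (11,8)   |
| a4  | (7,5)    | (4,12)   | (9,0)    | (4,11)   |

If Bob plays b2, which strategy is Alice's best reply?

a2

With Bob fixed at b2, Alice's payoffs are: a1 → 0, a2 → 7, a3 → 2, a4 → 4.
The maximum is 7, achieved by a2.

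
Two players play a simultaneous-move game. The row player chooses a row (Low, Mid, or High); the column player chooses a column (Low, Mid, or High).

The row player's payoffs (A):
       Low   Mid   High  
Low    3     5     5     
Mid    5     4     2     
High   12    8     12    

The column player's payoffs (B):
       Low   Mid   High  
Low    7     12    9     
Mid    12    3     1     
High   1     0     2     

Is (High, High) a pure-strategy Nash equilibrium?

Yes

Holding the column player at High: the row player gets 12 from High, versus 5 from Low, 2 from Mid. No profitable deviation for the row player.
Holding the row player at High: the column player gets 2 from High, versus 1 from Low, 0 from Mid. No profitable deviation for the column player either.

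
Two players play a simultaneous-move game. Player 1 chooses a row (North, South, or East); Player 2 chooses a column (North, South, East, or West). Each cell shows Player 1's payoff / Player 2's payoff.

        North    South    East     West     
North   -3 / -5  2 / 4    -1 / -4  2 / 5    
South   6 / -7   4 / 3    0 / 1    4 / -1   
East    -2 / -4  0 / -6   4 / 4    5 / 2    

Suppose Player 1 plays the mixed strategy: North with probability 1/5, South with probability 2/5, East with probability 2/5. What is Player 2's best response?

West

Compute Player 2's expected payoff from each pure strategy against the given mix.
North: (1/5)·(-5) + (2/5)·(-7) + (2/5)·(-4) = -27/5
South: (1/5)·4 + (2/5)·3 + (2/5)·(-6) = -2/5
East: (1/5)·(-4) + (2/5)·1 + (2/5)·4 = 6/5
West: (1/5)·5 + (2/5)·(-1) + (2/5)·2 = 7/5
Highest expected payoff is 7/5, from West.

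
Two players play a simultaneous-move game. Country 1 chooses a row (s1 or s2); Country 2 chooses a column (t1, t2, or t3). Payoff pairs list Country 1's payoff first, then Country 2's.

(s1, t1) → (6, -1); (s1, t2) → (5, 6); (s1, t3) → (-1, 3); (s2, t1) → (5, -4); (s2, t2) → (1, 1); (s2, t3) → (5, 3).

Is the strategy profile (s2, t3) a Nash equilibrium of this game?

Holding Country 2 at t3: Country 1 gets 5 from s2, versus -1 from s1. No profitable deviation for Country 1.
Holding Country 1 at s2: Country 2 gets 3 from t3, versus -4 from t1, 1 from t2. No profitable deviation for Country 2 either.

Yes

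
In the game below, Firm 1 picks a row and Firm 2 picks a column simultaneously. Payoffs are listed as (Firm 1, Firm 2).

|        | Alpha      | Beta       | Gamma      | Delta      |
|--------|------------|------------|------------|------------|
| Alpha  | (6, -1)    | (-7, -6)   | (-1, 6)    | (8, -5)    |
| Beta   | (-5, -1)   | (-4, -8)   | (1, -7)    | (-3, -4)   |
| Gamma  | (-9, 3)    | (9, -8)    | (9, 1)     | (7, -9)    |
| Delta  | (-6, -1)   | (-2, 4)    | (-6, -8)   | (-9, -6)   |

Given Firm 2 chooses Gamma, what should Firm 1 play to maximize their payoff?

With Firm 2 fixed at Gamma, Firm 1's payoffs are: Alpha → -1, Beta → 1, Gamma → 9, Delta → -6.
The maximum is 9, achieved by Gamma.

Gamma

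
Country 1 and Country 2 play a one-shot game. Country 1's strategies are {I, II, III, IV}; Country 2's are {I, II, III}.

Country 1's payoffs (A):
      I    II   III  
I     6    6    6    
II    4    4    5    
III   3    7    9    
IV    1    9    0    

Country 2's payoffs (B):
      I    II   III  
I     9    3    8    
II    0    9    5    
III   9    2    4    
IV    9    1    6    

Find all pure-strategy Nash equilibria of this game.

A profile is a Nash equilibrium when each player is best-responding to the other.
Country 1's best responses — vs I: I (payoff 6); vs II: IV (payoff 9); vs III: III (payoff 9).
Country 2's best responses — vs I: I (payoff 9); vs II: II (payoff 9); vs III: I (payoff 9); vs IV: I (payoff 9).
The only mutual best response is (I, I); neither player gains by switching there.

(I, I)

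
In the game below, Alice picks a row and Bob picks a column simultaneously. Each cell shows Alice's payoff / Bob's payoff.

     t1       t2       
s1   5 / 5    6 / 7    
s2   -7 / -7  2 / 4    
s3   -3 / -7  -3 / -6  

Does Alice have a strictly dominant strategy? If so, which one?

A strategy is strictly dominant if it gives Alice a strictly higher payoff than every other strategy, against every choice by the opponent.
s1 strictly dominates: vs t1: 5 > each of {-7, -3}; vs t2: 6 > each of {2, -3}.

s1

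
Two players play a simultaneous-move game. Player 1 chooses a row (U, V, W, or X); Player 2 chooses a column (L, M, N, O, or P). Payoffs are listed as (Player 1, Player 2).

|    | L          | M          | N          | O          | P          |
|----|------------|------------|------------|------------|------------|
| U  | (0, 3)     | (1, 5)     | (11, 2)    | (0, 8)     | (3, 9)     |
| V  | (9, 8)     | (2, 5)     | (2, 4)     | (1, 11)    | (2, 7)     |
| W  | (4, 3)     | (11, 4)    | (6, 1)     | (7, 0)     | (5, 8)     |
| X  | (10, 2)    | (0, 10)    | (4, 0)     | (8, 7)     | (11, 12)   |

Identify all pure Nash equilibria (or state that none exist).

Find each player's best response to every opponent strategy; NE are the intersections.
Player 1's best responses — vs L: X (payoff 10); vs M: W (payoff 11); vs N: U (payoff 11); vs O: X (payoff 8); vs P: X (payoff 11).
Player 2's best responses — vs U: P (payoff 9); vs V: O (payoff 11); vs W: P (payoff 8); vs X: P (payoff 12).
The only mutual best response is (X, P); neither player gains by switching there.

(X, P)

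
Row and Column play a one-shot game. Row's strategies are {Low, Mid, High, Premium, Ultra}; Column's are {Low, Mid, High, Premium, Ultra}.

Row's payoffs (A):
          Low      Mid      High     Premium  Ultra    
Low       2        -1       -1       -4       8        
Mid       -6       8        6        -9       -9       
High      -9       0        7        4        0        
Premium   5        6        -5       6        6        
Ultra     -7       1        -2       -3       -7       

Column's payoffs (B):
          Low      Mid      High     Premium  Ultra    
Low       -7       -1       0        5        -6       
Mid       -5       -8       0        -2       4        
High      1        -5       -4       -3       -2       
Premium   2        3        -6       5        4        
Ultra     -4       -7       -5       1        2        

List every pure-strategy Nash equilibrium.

(Premium, Premium)

A profile is a Nash equilibrium when each player is best-responding to the other.
Row's best responses — vs Low: Premium (payoff 5); vs Mid: Mid (payoff 8); vs High: High (payoff 7); vs Premium: Premium (payoff 6); vs Ultra: Low (payoff 8).
Column's best responses — vs Low: Premium (payoff 5); vs Mid: Ultra (payoff 4); vs High: Low (payoff 1); vs Premium: Premium (payoff 5); vs Ultra: Ultra (payoff 2).
The only mutual best response is (Premium, Premium); neither player gains by switching there.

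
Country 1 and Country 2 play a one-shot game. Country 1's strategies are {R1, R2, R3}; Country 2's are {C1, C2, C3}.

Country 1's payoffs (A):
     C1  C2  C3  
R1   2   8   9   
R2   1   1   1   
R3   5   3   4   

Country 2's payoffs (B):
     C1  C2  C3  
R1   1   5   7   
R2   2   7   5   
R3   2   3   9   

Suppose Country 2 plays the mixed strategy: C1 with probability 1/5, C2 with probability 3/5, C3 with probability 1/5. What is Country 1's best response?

R1

Compute Country 1's expected payoff from each pure strategy against the given mix.
R1: (1/5)·2 + (3/5)·8 + (1/5)·9 = 7
R2: (1/5)·1 + (3/5)·1 + (1/5)·1 = 1
R3: (1/5)·5 + (3/5)·3 + (1/5)·4 = 18/5
Highest expected payoff is 7, from R1.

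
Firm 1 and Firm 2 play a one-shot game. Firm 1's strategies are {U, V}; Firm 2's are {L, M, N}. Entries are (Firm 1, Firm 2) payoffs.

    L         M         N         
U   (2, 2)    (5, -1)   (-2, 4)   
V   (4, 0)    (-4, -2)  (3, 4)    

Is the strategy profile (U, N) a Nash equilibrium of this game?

Holding Firm 2 at N: Firm 1 gets -2 from U but could get 3 by switching to V. Firm 1 has a profitable deviation.

No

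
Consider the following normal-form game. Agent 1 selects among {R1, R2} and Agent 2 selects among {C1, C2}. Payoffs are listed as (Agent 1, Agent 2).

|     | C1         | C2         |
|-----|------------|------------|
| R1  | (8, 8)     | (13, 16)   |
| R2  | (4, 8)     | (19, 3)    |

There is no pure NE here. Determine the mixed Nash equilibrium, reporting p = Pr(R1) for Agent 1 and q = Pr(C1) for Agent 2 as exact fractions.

p = 5/13, q = 3/5

In a mixed NE each player is indifferent between their pure strategies, so the opponent's mix sets the indifference.
Agent 2 indifferent between C1 and C2: p·8 + (1−p)·8 = p·16 + (1−p)·3 ⟹ 8 + 0p = 3 + 13p ⟹ p = 5/13.
Agent 1 indifferent between R1 and R2: q·8 + (1−q)·13 = q·4 + (1−q)·19 ⟹ 13 + (-5)q = 19 + (-15)q ⟹ q = 3/5.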